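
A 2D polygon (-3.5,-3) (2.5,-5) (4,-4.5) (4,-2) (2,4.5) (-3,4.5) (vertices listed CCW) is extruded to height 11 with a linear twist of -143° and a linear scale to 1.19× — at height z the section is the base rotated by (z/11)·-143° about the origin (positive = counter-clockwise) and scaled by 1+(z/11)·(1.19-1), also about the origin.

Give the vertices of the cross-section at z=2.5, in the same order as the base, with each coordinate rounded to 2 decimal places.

Cross-section at z=2.5: (-4.76,-0.68) (-0.60,-5.80) (1.00,-6.20) (2.40,-4.00) (4.28,2.84) (-0.12,5.64)

t = z/height = 2.5/11 = 0.227273
s = 1 + (scale-1)·z/height = 1 + (1.19-1)·2.5/11 = 1.043182
θ = twist·z/height = -143°·2.5/11 = -32.5000° = -0.567232 rad
cos θ = 0.843391, sin θ = -0.537300 (intermediates below are computed at full precision and shown rounded to 5 d.p.)
v1: (-3.5,-3) → rotate → (-4.56377,-0.64963) → ×s → (-4.76084,-0.67768) → (-4.76,-0.68)
v2: (2.5,-5) → rotate → (-0.57802,-5.56021) → ×s → (-0.60298,-5.80031) → (-0.60,-5.80)
v3: (4,-4.5) → rotate → (0.95572,-5.94446) → ×s → (0.99699,-6.20115) → (1.00,-6.20)
v4: (4,-2) → rotate → (2.29897,-3.83598) → ×s → (2.39824,-4.00163) → (2.40,-4.00)
v5: (2,4.5) → rotate → (4.10463,2.72066) → ×s → (4.28188,2.83815) → (4.28,2.84)
v6: (-3,4.5) → rotate → (-0.11233,5.40716) → ×s → (-0.11718,5.64065) → (-0.12,5.64)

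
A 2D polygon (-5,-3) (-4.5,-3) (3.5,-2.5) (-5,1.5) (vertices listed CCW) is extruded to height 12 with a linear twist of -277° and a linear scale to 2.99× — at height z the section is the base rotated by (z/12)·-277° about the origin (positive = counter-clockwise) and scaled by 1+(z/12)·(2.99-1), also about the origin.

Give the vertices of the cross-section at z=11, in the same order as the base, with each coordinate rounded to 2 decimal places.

Cross-section at z=11: (12.05,-11.22) (11.66,-9.86) (4.05,11.45) (-0.16,-14.74)

t = z/height = 11/12 = 0.916667
s = 1 + (scale-1)·z/height = 1 + (2.99-1)·11/12 = 2.824167
θ = twist·z/height = -277°·11/12 = -253.9167° = -4.431682 rad
cos θ = -0.277035, sin θ = 0.960860 (intermediates below are computed at full precision and shown rounded to 5 d.p.)
v1: (-5,-3) → rotate → (4.26776,-3.97319) → ×s → (12.05285,-11.22096) → (12.05,-11.22)
v2: (-4.5,-3) → rotate → (4.12924,-3.49276) → ×s → (11.66166,-9.86415) → (11.66,-9.86)
v3: (3.5,-2.5) → rotate → (1.43253,4.05560) → ×s → (4.04569,11.45368) → (4.05,11.45)
v4: (-5,1.5) → rotate → (-0.05611,-5.21985) → ×s → (-0.15847,-14.74173) → (-0.16,-14.74)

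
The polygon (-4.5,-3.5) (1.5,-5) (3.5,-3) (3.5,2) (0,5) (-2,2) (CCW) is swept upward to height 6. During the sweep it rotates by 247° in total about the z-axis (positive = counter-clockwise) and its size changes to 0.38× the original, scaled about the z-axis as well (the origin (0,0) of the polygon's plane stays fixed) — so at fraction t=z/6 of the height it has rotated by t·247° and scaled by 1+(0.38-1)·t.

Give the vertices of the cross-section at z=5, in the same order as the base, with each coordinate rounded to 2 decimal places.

Cross-section at z=5: (1.22,2.47) (-1.71,1.86) (-2.15,0.57) (-1.10,-1.61) (1.05,-2.18) (1.29,-0.45)

t = z/height = 5/6 = 0.833333
s = 1 + (scale-1)·z/height = 1 + (0.38-1)·5/6 = 0.483333
θ = twist·z/height = 247°·5/6 = 205.8333° = 3.592469 rad
cos θ = -0.900065, sin θ = -0.435755 (intermediates below are computed at full precision and shown rounded to 5 d.p.)
v1: (-4.5,-3.5) → rotate → (2.52515,5.11113) → ×s → (1.22049,2.47038) → (1.22,2.47)
v2: (1.5,-5) → rotate → (-3.52887,3.84669) → ×s → (-1.70562,1.85924) → (-1.71,1.86)
v3: (3.5,-3) → rotate → (-4.45749,1.17505) → ×s → (-2.15446,0.56794) → (-2.15,0.57)
v4: (3.5,2) → rotate → (-2.27872,-3.32527) → ×s → (-1.10138,-1.60722) → (-1.10,-1.61)
v5: (0,5) → rotate → (2.17877,-4.50033) → ×s → (1.05307,-2.17516) → (1.05,-2.18)
v6: (-2,2) → rotate → (2.67164,-0.92862) → ×s → (1.29129,-0.44883) → (1.29,-0.45)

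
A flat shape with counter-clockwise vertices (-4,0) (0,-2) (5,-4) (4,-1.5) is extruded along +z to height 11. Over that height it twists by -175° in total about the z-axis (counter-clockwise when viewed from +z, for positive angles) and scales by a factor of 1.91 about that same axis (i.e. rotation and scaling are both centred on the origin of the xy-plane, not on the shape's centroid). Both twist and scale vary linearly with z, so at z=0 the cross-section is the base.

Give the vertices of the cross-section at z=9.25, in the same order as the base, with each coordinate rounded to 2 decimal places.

t = z/height = 9.25/11 = 0.840909
s = 1 + (scale-1)·z/height = 1 + (1.91-1)·9.25/11 = 1.765227
θ = twist·z/height = -175°·9.25/11 = -147.1591° = -2.568411 rad
cos θ = -0.840180, sin θ = -0.542308 (intermediates below are computed at full precision and shown rounded to 5 d.p.)
v1: (-4,0) → rotate → (3.36072,2.16923) → ×s → (5.93243,3.82919) → (5.93,3.83)
v2: (0,-2) → rotate → (-1.08462,1.68036) → ×s → (-1.91459,2.96622) → (-1.91,2.97)
v3: (5,-4) → rotate → (-6.37013,0.64918) → ×s → (-11.24473,1.14595) → (-11.24,1.15)
v4: (4,-1.5) → rotate → (-4.17418,-0.90896) → ×s → (-7.36838,-1.60453) → (-7.37,-1.60)

Cross-section at z=9.25: (5.93,3.83) (-1.91,2.97) (-11.24,1.15) (-7.37,-1.60)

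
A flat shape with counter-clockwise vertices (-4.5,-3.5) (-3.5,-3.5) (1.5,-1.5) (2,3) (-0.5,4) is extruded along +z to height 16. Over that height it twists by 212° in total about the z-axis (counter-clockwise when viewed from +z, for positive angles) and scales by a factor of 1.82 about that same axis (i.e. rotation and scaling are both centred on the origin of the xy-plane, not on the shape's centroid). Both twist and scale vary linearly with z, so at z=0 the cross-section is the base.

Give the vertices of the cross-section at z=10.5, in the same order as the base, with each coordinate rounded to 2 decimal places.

Cross-section at z=10.5: (8.76,-0.46) (7.59,0.55) (-0.23,3.25) (-5.35,-1.48) (-3.44,-5.16)

t = z/height = 10.5/16 = 0.65625
s = 1 + (scale-1)·z/height = 1 + (1.82-1)·10.5/16 = 1.538125
θ = twist·z/height = 212°·10.5/16 = 139.1250° = 2.428189 rad
cos θ = -0.756139, sin θ = 0.654411 (intermediates below are computed at full precision and shown rounded to 5 d.p.)
v1: (-4.5,-3.5) → rotate → (5.69306,-0.29836) → ×s → (8.75664,-0.45892) → (8.76,-0.46)
v2: (-3.5,-3.5) → rotate → (4.93693,0.35605) → ×s → (7.59361,0.54765) → (7.59,0.55)
v3: (1.5,-1.5) → rotate → (-0.15259,2.11583) → ×s → (-0.23471,3.25440) → (-0.23,3.25)
v4: (2,3) → rotate → (-3.47551,-0.95960) → ×s → (-5.34577,-1.47598) → (-5.35,-1.48)
v5: (-0.5,4) → rotate → (-2.23957,-3.35176) → ×s → (-3.44475,-5.15543) → (-3.44,-5.16)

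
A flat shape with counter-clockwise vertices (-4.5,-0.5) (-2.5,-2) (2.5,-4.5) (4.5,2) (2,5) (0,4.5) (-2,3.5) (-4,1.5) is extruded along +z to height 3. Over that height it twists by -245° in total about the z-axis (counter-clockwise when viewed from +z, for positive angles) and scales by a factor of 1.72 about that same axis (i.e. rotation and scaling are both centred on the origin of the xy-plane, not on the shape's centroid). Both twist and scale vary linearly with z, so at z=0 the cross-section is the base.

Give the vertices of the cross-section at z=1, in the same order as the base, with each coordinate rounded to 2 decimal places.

t = z/height = 1/3 = 0.333333
s = 1 + (scale-1)·z/height = 1 + (1.72-1)·1/3 = 1.240000
θ = twist·z/height = -245°·1/3 = -81.6667° = -1.425352 rad
cos θ = 0.144932, sin θ = -0.989442 (intermediates below are computed at full precision and shown rounded to 5 d.p.)
v1: (-4.5,-0.5) → rotate → (-1.14691,4.38002) → ×s → (-1.42217,5.43123) → (-1.42,5.43)
v2: (-2.5,-2) → rotate → (-2.34121,2.18374) → ×s → (-2.90310,2.70784) → (-2.90,2.71)
v3: (2.5,-4.5) → rotate → (-4.09016,-3.12580) → ×s → (-5.07180,-3.87599) → (-5.07,-3.88)
v4: (4.5,2) → rotate → (2.63108,-4.16262) → ×s → (3.26254,-5.16165) → (3.26,-5.16)
v5: (2,5) → rotate → (5.23707,-1.25422) → ×s → (6.49397,-1.55524) → (6.49,-1.56)
v6: (0,4.5) → rotate → (4.45249,0.65219) → ×s → (5.52108,0.80872) → (5.52,0.81)
v7: (-2,3.5) → rotate → (3.17318,2.48614) → ×s → (3.93475,3.08282) → (3.93,3.08)
v8: (-4,1.5) → rotate → (0.90444,4.17516) → ×s → (1.12150,5.17720) → (1.12,5.18)

Cross-section at z=1: (-1.42,5.43) (-2.90,2.71) (-5.07,-3.88) (3.26,-5.16) (6.49,-1.56) (5.52,0.81) (3.93,3.08) (1.12,5.18)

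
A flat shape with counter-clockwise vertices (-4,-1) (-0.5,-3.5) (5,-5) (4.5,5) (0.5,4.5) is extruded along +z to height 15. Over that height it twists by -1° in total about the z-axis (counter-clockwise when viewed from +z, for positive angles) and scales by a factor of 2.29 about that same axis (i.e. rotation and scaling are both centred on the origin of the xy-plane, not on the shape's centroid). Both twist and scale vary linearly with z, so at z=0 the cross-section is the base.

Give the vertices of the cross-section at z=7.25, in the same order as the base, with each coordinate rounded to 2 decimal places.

Cross-section at z=7.25: (-6.51,-1.57) (-0.86,-5.68) (8.05,-8.19) (7.37,8.06) (0.87,7.30)

t = z/height = 7.25/15 = 0.483333
s = 1 + (scale-1)·z/height = 1 + (2.29-1)·7.25/15 = 1.623500
θ = twist·z/height = -1°·7.25/15 = -0.4833° = -0.008436 rad
cos θ = 0.999964, sin θ = -0.008436 (intermediates below are computed at full precision and shown rounded to 5 d.p.)
v1: (-4,-1) → rotate → (-4.00829,-0.96622) → ×s → (-6.50746,-1.56866) → (-6.51,-1.57)
v2: (-0.5,-3.5) → rotate → (-0.52951,-3.49566) → ×s → (-0.85965,-5.67520) → (-0.86,-5.68)
v3: (5,-5) → rotate → (4.95764,-5.04200) → ×s → (8.04873,-8.18569) → (8.05,-8.19)
v4: (4.5,5) → rotate → (4.54202,4.96186) → ×s → (7.37397,8.05558) → (7.37,8.06)
v5: (0.5,4.5) → rotate → (0.53794,4.49562) → ×s → (0.87335,7.29864) → (0.87,7.30)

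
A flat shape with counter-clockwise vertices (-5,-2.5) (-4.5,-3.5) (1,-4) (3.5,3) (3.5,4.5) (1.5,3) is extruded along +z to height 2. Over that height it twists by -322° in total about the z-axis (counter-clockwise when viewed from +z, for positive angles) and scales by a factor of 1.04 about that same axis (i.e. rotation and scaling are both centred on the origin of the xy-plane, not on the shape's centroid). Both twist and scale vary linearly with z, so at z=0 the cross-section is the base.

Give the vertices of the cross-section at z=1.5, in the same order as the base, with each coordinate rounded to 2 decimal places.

Cross-section at z=1.5: (4.72,-3.30) (5.38,-2.35) (3.13,2.87) (-4.44,1.69) (-5.79,0.96) (-3.45,-0.12)

t = z/height = 1.5/2 = 0.75
s = 1 + (scale-1)·z/height = 1 + (1.04-1)·1.5/2 = 1.030000
θ = twist·z/height = -322°·1.5/2 = -241.5000° = -4.214970 rad
cos θ = -0.477159, sin θ = 0.878817 (intermediates below are computed at full precision and shown rounded to 5 d.p.)
v1: (-5,-2.5) → rotate → (4.58284,-3.20119) → ×s → (4.72032,-3.29722) → (4.72,-3.30)
v2: (-4.5,-3.5) → rotate → (5.22307,-2.28462) → ×s → (5.37977,-2.35316) → (5.38,-2.35)
v3: (1,-4) → rotate → (3.03811,2.78745) → ×s → (3.12925,2.87108) → (3.13,2.87)
v4: (3.5,3) → rotate → (-4.30651,1.64438) → ×s → (-4.43570,1.69372) → (-4.44,1.69)
v5: (3.5,4.5) → rotate → (-5.62473,0.92865) → ×s → (-5.79347,0.95650) → (-5.79,0.96)
v6: (1.5,3) → rotate → (-3.35219,-0.11325) → ×s → (-3.45276,-0.11665) → (-3.45,-0.12)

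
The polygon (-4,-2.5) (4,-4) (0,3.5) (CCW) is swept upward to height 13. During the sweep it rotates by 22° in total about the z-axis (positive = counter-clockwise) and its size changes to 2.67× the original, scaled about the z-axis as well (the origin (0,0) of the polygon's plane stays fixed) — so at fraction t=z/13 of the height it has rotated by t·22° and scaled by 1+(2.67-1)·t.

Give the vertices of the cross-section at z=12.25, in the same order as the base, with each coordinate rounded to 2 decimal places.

Cross-section at z=12.25: (-7.35,-9.66) (13.27,-5.98) (-3.19,8.42)

t = z/height = 12.25/13 = 0.942308
s = 1 + (scale-1)·z/height = 1 + (2.67-1)·12.25/13 = 2.573654
θ = twist·z/height = 22°·12.25/13 = 20.7308° = 0.361820 rad
cos θ = 0.935254, sin θ = 0.353977 (intermediates below are computed at full precision and shown rounded to 5 d.p.)
v1: (-4,-2.5) → rotate → (-2.85607,-3.75404) → ×s → (-7.35054,-9.66161) → (-7.35,-9.66)
v2: (4,-4) → rotate → (5.15692,-2.32511) → ×s → (13.27214,-5.98402) → (13.27,-5.98)
v3: (0,3.5) → rotate → (-1.23892,3.27339) → ×s → (-3.18855,8.42457) → (-3.19,8.42)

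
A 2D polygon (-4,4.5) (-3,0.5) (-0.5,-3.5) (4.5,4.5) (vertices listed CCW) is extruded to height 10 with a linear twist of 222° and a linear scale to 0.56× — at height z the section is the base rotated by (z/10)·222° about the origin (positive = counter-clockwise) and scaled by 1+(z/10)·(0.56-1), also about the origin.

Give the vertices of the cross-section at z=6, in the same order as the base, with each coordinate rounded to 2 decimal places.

t = z/height = 6/10 = 0.6
s = 1 + (scale-1)·z/height = 1 + (0.56-1)·6/10 = 0.736000
θ = twist·z/height = 222°·6/10 = 133.2000° = 2.324779 rad
cos θ = -0.684547, sin θ = 0.728969 (intermediates below are computed at full precision and shown rounded to 5 d.p.)
v1: (-4,4.5) → rotate → (-0.54217,-5.99634) → ×s → (-0.39904,-4.41330) → (-0.40,-4.41)
v2: (-3,0.5) → rotate → (1.68916,-2.52918) → ×s → (1.24322,-1.86148) → (1.24,-1.86)
v3: (-0.5,-3.5) → rotate → (2.89366,2.03143) → ×s → (2.12974,1.49513) → (2.13,1.50)
v4: (4.5,4.5) → rotate → (-6.36082,0.19990) → ×s → (-4.68156,0.14712) → (-4.68,0.15)

Cross-section at z=6: (-0.40,-4.41) (1.24,-1.86) (2.13,1.50) (-4.68,0.15)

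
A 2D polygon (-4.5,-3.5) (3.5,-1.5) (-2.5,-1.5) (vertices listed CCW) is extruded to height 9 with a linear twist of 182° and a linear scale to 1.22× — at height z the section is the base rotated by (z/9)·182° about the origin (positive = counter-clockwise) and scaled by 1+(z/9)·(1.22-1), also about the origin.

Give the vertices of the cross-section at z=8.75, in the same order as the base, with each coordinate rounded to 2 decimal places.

t = z/height = 8.75/9 = 0.972222
s = 1 + (scale-1)·z/height = 1 + (1.22-1)·8.75/9 = 1.213889
θ = twist·z/height = 182°·8.75/9 = 176.9444° = 3.088263 rad
cos θ = -0.998578, sin θ = 0.053304 (intermediates below are computed at full precision and shown rounded to 5 d.p.)
v1: (-4.5,-3.5) → rotate → (4.68017,3.25516) → ×s → (5.68120,3.95140) → (5.68,3.95)
v2: (3.5,-1.5) → rotate → (-3.41507,1.68443) → ×s → (-4.14551,2.04471) → (-4.15,2.04)
v3: (-2.5,-1.5) → rotate → (2.57640,1.36461) → ×s → (3.12747,1.65648) → (3.13,1.66)

Cross-section at z=8.75: (5.68,3.95) (-4.15,2.04) (3.13,1.66)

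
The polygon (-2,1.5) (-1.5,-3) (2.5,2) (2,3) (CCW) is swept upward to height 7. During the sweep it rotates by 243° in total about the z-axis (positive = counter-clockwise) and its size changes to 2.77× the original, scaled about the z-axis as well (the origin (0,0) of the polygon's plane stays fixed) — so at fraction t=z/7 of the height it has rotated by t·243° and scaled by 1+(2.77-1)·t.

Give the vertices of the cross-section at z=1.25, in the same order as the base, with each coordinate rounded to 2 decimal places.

Cross-section at z=1.25: (-3.27,-0.37) (1.28,-4.23) (0.58,4.17) (-0.80,4.68)

t = z/height = 1.25/7 = 0.178571
s = 1 + (scale-1)·z/height = 1 + (2.77-1)·1.25/7 = 1.316071
θ = twist·z/height = 243°·1.25/7 = 43.3929° = 0.757348 rad
cos θ = 0.726660, sin θ = 0.686997 (intermediates below are computed at full precision and shown rounded to 5 d.p.)
v1: (-2,1.5) → rotate → (-2.48382,-0.28400) → ×s → (-3.26888,-0.37377) → (-3.27,-0.37)
v2: (-1.5,-3) → rotate → (0.97100,-3.21048) → ×s → (1.27791,-4.22522) → (1.28,-4.23)
v3: (2.5,2) → rotate → (0.44266,3.17081) → ×s → (0.58257,4.17302) → (0.58,4.17)
v4: (2,3) → rotate → (-0.60767,3.55397) → ×s → (-0.79974,4.67728) → (-0.80,4.68)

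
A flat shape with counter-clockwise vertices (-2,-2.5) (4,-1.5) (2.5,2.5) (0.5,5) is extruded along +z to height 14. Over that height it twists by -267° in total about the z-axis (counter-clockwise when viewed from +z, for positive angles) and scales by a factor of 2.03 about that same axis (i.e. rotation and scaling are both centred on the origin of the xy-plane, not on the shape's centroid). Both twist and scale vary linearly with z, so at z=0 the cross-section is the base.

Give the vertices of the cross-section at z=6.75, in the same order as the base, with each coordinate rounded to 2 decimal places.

t = z/height = 6.75/14 = 0.482143
s = 1 + (scale-1)·z/height = 1 + (2.03-1)·6.75/14 = 1.496607
θ = twist·z/height = -267°·6.75/14 = -128.7321° = -2.246800 rad
cos θ = -0.625680, sin θ = -0.780080 (intermediates below are computed at full precision and shown rounded to 5 d.p.)
v1: (-2,-2.5) → rotate → (-0.69884,3.12436) → ×s → (-1.04589,4.67594) → (-1.05,4.68)
v2: (4,-1.5) → rotate → (-3.67284,-2.18180) → ×s → (-5.49680,-3.26529) → (-5.50,-3.27)
v3: (2.5,2.5) → rotate → (0.38600,-3.51440) → ×s → (0.57769,-5.25968) → (0.58,-5.26)
v4: (0.5,5) → rotate → (3.58756,-3.51844) → ×s → (5.36916,-5.26572) → (5.37,-5.27)

Cross-section at z=6.75: (-1.05,4.68) (-5.50,-3.27) (0.58,-5.26) (5.37,-5.27)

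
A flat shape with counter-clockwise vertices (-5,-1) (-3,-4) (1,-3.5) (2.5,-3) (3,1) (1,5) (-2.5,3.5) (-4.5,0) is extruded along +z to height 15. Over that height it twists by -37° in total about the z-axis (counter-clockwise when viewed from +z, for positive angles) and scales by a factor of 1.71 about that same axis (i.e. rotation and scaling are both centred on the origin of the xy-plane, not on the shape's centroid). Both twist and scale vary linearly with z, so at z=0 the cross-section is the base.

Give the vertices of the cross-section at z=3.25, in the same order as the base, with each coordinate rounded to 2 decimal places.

t = z/height = 3.25/15 = 0.216667
s = 1 + (scale-1)·z/height = 1 + (1.71-1)·3.25/15 = 1.153833
θ = twist·z/height = -37°·3.25/15 = -8.0167° = -0.139917 rad
cos θ = 0.990228, sin θ = -0.139461 (intermediates below are computed at full precision and shown rounded to 5 d.p.)
v1: (-5,-1) → rotate → (-5.09060,-0.29292) → ×s → (-5.87370,-0.33798) → (-5.87,-0.34)
v2: (-3,-4) → rotate → (-3.52853,-3.54253) → ×s → (-4.07133,-4.08749) → (-4.07,-4.09)
v3: (1,-3.5) → rotate → (0.50211,-3.60526) → ×s → (0.57936,-4.15987) → (0.58,-4.16)
v4: (2.5,-3) → rotate → (2.05719,-3.31934) → ×s → (2.37365,-3.82996) → (2.37,-3.83)
v5: (3,1) → rotate → (3.11014,0.57184) → ×s → (3.58859,0.65981) → (3.59,0.66)
v6: (1,5) → rotate → (1.68753,4.81168) → ×s → (1.94713,5.55187) → (1.95,5.55)
v7: (-2.5,3.5) → rotate → (-1.98745,3.81445) → ×s → (-2.29319,4.40124) → (-2.29,4.40)
v8: (-4.5,0) → rotate → (-4.45602,0.62758) → ×s → (-5.14151,0.72412) → (-5.14,0.72)

Cross-section at z=3.25: (-5.87,-0.34) (-4.07,-4.09) (0.58,-4.16) (2.37,-3.83) (3.59,0.66) (1.95,5.55) (-2.29,4.40) (-5.14,0.72)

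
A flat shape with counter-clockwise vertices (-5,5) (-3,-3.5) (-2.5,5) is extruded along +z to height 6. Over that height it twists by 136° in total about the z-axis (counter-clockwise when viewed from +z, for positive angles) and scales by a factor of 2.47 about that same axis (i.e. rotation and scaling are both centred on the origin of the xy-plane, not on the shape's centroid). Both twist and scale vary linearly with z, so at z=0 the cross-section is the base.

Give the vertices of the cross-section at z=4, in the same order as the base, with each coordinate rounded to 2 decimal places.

Cross-section at z=4: (-9.78,-10.01) (7.00,-5.86) (-9.84,-5.06)

t = z/height = 4/6 = 0.666667
s = 1 + (scale-1)·z/height = 1 + (2.47-1)·4/6 = 1.980000
θ = twist·z/height = 136°·4/6 = 90.6667° = 1.582432 rad
cos θ = -0.011635, sin θ = 0.999932 (intermediates below are computed at full precision and shown rounded to 5 d.p.)
v1: (-5,5) → rotate → (-4.94149,-5.05784) → ×s → (-9.78414,-10.01452) → (-9.78,-10.01)
v2: (-3,-3.5) → rotate → (3.53467,-2.95907) → ×s → (6.99864,-5.85897) → (7.00,-5.86)
v3: (-2.5,5) → rotate → (-4.97057,-2.55801) → ×s → (-9.84174,-5.06485) → (-9.84,-5.06)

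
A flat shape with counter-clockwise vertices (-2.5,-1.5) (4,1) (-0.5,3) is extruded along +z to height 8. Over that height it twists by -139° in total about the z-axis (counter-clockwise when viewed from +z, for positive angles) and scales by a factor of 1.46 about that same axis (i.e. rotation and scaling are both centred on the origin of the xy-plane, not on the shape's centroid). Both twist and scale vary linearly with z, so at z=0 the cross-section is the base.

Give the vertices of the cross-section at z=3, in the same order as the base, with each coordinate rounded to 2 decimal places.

t = z/height = 3/8 = 0.375
s = 1 + (scale-1)·z/height = 1 + (1.46-1)·3/8 = 1.172500
θ = twist·z/height = -139°·3/8 = -52.1250° = -0.909753 rad
cos θ = 0.613941, sin θ = -0.789352 (intermediates below are computed at full precision and shown rounded to 5 d.p.)
v1: (-2.5,-1.5) → rotate → (-2.71888,1.05247) → ×s → (-3.18789,1.23402) → (-3.19,1.23)
v2: (4,1) → rotate → (3.24512,-2.54347) → ×s → (3.80490,-2.98222) → (3.80,-2.98)
v3: (-0.5,3) → rotate → (2.06109,2.23650) → ×s → (2.41662,2.62229) → (2.42,2.62)

Cross-section at z=3: (-3.19,1.23) (3.80,-2.98) (2.42,2.62)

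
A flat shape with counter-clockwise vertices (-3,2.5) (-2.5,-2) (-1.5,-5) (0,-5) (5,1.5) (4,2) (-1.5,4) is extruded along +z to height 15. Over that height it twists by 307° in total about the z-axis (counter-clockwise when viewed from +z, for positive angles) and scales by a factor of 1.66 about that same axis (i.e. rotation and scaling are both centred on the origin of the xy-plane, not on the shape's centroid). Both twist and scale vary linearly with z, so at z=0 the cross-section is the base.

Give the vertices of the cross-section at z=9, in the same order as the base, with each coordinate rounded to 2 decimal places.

t = z/height = 9/15 = 0.6
s = 1 + (scale-1)·z/height = 1 + (1.66-1)·9/15 = 1.396000
θ = twist·z/height = 307°·9/15 = 184.2000° = 3.214896 rad
cos θ = -0.997314, sin θ = -0.073238 (intermediates below are computed at full precision and shown rounded to 5 d.p.)
v1: (-3,2.5) → rotate → (3.17504,-2.27357) → ×s → (4.43235,-3.17391) → (4.43,-3.17)
v2: (-2.5,-2) → rotate → (2.34681,2.17772) → ×s → (3.27615,3.04010) → (3.28,3.04)
v3: (-1.5,-5) → rotate → (1.12978,5.09643) → ×s → (1.57717,7.11462) → (1.58,7.11)
v4: (0,-5) → rotate → (-0.36619,4.98657) → ×s → (-0.51120,6.96126) → (-0.51,6.96)
v5: (5,1.5) → rotate → (-4.87672,-1.86216) → ×s → (-6.80789,-2.59958) → (-6.81,-2.60)
v6: (4,2) → rotate → (-3.84278,-2.28758) → ×s → (-5.36452,-3.19346) → (-5.36,-3.19)
v7: (-1.5,4) → rotate → (1.78892,-3.87940) → ×s → (2.49734,-5.41564) → (2.50,-5.42)

Cross-section at z=9: (4.43,-3.17) (3.28,3.04) (1.58,7.11) (-0.51,6.96) (-6.81,-2.60) (-5.36,-3.19) (2.50,-5.42)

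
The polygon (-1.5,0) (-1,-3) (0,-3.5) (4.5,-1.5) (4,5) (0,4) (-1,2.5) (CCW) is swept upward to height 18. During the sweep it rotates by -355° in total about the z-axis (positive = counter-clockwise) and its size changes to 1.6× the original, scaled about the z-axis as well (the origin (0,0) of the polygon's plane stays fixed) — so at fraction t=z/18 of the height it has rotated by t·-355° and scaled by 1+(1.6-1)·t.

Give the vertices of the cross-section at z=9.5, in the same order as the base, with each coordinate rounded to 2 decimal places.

t = z/height = 9.5/18 = 0.527778
s = 1 + (scale-1)·z/height = 1 + (1.6-1)·9.5/18 = 1.316667
θ = twist·z/height = -355°·9.5/18 = -187.3611° = -3.270068 rad
cos θ = -0.991758, sin θ = 0.128122 (intermediates below are computed at full precision and shown rounded to 5 d.p.)
v1: (-1.5,0) → rotate → (1.48764,-0.19218) → ×s → (1.95872,-0.25304) → (1.96,-0.25)
v2: (-1,-3) → rotate → (1.37613,2.84715) → ×s → (1.81190,3.74875) → (1.81,3.75)
v3: (0,-3.5) → rotate → (0.44843,3.47115) → ×s → (0.59043,4.57035) → (0.59,4.57)
v4: (4.5,-1.5) → rotate → (-4.27073,2.06419) → ×s → (-5.62313,2.71785) → (-5.62,2.72)
v5: (4,5) → rotate → (-4.60765,-4.44630) → ×s → (-6.06673,-5.85430) → (-6.07,-5.85)
v6: (0,4) → rotate → (-0.51249,-3.96703) → ×s → (-0.67478,-5.22326) → (-0.67,-5.22)
v7: (-1,2.5) → rotate → (0.67145,-2.60752) → ×s → (0.88408,-3.43323) → (0.88,-3.43)

Cross-section at z=9.5: (1.96,-0.25) (1.81,3.75) (0.59,4.57) (-5.62,2.72) (-6.07,-5.85) (-0.67,-5.22) (0.88,-3.43)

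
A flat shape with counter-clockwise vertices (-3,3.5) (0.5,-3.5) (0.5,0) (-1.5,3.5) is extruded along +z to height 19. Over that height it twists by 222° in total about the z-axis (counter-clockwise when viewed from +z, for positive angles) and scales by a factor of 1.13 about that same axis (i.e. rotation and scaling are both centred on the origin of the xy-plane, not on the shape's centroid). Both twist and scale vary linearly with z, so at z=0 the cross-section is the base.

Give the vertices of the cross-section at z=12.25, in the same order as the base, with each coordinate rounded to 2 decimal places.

t = z/height = 12.25/19 = 0.644737
s = 1 + (scale-1)·z/height = 1 + (1.13-1)·12.25/19 = 1.083816
θ = twist·z/height = 222°·12.25/19 = 143.1316° = 2.498117 rad
cos θ = -0.800015, sin θ = 0.599979 (intermediates below are computed at full precision and shown rounded to 5 d.p.)
v1: (-3,3.5) → rotate → (0.30012,-4.59999) → ×s → (0.32527,-4.98554) → (0.33,-4.99)
v2: (0.5,-3.5) → rotate → (1.69992,3.10004) → ×s → (1.84240,3.35988) → (1.84,3.36)
v3: (0.5,0) → rotate → (-0.40001,0.29999) → ×s → (-0.43353,0.32513) → (-0.43,0.33)
v4: (-1.5,3.5) → rotate → (-0.89990,-3.70002) → ×s → (-0.97533,-4.01014) → (-0.98,-4.01)

Cross-section at z=12.25: (0.33,-4.99) (1.84,3.36) (-0.43,0.33) (-0.98,-4.01)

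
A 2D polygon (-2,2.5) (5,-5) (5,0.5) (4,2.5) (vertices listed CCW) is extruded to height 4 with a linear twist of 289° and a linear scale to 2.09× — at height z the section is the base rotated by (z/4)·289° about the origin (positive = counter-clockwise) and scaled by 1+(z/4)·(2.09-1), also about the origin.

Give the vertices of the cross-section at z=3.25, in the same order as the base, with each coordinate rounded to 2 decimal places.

Cross-section at z=3.25: (6.03,0.37) (-13.14,-2.27) (-4.66,-8.25) (-0.49,-8.88)

t = z/height = 3.25/4 = 0.8125
s = 1 + (scale-1)·z/height = 1 + (2.09-1)·3.25/4 = 1.885625
θ = twist·z/height = 289°·3.25/4 = 234.8125° = 4.098251 rad
cos θ = -0.576254, sin θ = -0.817271 (intermediates below are computed at full precision and shown rounded to 5 d.p.)
v1: (-2,2.5) → rotate → (3.19568,0.19391) → ×s → (6.02586,0.36563) → (6.03,0.37)
v2: (5,-5) → rotate → (-6.96762,-1.20508) → ×s → (-13.13832,-2.27233) → (-13.14,-2.27)
v3: (5,0.5) → rotate → (-2.47263,-4.37448) → ×s → (-4.66246,-8.24863) → (-4.66,-8.25)
v4: (4,2.5) → rotate → (-0.26184,-4.70972) → ×s → (-0.49373,-8.88076) → (-0.49,-8.88)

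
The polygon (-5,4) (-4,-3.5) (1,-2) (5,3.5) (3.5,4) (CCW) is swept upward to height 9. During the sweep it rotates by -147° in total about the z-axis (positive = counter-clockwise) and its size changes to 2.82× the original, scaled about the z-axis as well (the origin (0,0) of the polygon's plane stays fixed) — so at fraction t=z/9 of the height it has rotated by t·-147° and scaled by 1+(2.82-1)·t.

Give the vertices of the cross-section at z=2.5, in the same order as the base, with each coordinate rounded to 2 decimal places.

Cross-section at z=2.5: (-1.76,9.48) (-8.00,-0.05) (-0.83,-3.26) (9.14,-0.94) (7.92,1.11)

t = z/height = 2.5/9 = 0.277778
s = 1 + (scale-1)·z/height = 1 + (2.82-1)·2.5/9 = 1.505556
θ = twist·z/height = -147°·2.5/9 = -40.8333° = -0.712676 rad
cos θ = 0.756615, sin θ = -0.653861 (intermediates below are computed at full precision and shown rounded to 5 d.p.)
v1: (-5,4) → rotate → (-1.16763,6.29576) → ×s → (-1.75793,9.47862) → (-1.76,9.48)
v2: (-4,-3.5) → rotate → (-5.31497,-0.03271) → ×s → (-8.00199,-0.04924) → (-8.00,-0.05)
v3: (1,-2) → rotate → (-0.55111,-2.16709) → ×s → (-0.82972,-3.26268) → (-0.83,-3.26)
v4: (5,3.5) → rotate → (6.07159,-0.62115) → ×s → (9.14111,-0.93518) → (9.14,-0.94)
v5: (3.5,4) → rotate → (5.26360,0.73795) → ×s → (7.92464,1.11102) → (7.92,1.11)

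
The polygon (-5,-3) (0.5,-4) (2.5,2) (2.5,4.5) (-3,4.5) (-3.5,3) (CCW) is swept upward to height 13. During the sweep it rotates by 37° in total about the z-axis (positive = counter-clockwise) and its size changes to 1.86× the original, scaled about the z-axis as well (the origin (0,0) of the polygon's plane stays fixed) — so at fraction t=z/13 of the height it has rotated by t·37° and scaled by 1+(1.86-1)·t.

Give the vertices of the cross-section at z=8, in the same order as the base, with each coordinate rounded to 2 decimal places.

t = z/height = 8/13 = 0.615385
s = 1 + (scale-1)·z/height = 1 + (1.86-1)·8/13 = 1.529231
θ = twist·z/height = 37°·8/13 = 22.7692° = 0.397398 rad
cos θ = 0.922071, sin θ = 0.387020 (intermediates below are computed at full precision and shown rounded to 5 d.p.)
v1: (-5,-3) → rotate → (-3.44929,-4.70132) → ×s → (-5.27477,-7.18940) → (-5.27,-7.19)
v2: (0.5,-4) → rotate → (2.00912,-3.49477) → ×s → (3.07240,-5.34432) → (3.07,-5.34)
v3: (2.5,2) → rotate → (1.53114,2.81169) → ×s → (2.34146,4.29973) → (2.34,4.30)
v4: (2.5,4.5) → rotate → (0.56359,5.11687) → ×s → (0.86185,7.82488) → (0.86,7.82)
v5: (-3,4.5) → rotate → (-4.50781,2.98826) → ×s → (-6.89347,4.56974) → (-6.89,4.57)
v6: (-3.5,3) → rotate → (-4.38831,1.41164) → ×s → (-6.71074,2.15873) → (-6.71,2.16)

Cross-section at z=8: (-5.27,-7.19) (3.07,-5.34) (2.34,4.30) (0.86,7.82) (-6.89,4.57) (-6.71,2.16)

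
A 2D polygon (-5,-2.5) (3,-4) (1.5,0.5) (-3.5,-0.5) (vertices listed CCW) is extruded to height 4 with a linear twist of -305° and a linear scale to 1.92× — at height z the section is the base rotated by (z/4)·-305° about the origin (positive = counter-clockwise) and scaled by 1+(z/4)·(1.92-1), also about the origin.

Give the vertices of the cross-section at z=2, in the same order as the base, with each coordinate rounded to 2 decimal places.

t = z/height = 2/4 = 0.5
s = 1 + (scale-1)·z/height = 1 + (1.92-1)·2/4 = 1.460000
θ = twist·z/height = -305°·2/4 = -152.5000° = -2.661627 rad
cos θ = -0.887011, sin θ = -0.461749 (intermediates below are computed at full precision and shown rounded to 5 d.p.)
v1: (-5,-2.5) → rotate → (3.28068,4.52627) → ×s → (4.78980,6.60835) → (4.79,6.61)
v2: (3,-4) → rotate → (-4.50803,2.16280) → ×s → (-6.58172,3.15768) → (-6.58,3.16)
v3: (1.5,0.5) → rotate → (-1.09964,-1.13613) → ×s → (-1.60548,-1.65875) → (-1.61,-1.66)
v4: (-3.5,-0.5) → rotate → (2.87366,2.05963) → ×s → (4.19555,3.00705) → (4.20,3.01)

Cross-section at z=2: (4.79,6.61) (-6.58,3.16) (-1.61,-1.66) (4.20,3.01)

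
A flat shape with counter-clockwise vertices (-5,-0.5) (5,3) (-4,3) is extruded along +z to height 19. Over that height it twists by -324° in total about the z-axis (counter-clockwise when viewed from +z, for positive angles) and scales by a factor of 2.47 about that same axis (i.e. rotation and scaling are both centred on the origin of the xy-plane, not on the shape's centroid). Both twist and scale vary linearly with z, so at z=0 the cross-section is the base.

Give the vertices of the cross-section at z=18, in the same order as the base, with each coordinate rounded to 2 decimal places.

t = z/height = 18/19 = 0.947368
s = 1 + (scale-1)·z/height = 1 + (2.47-1)·18/19 = 2.392632
θ = twist·z/height = -324°·18/19 = -306.9474° = -5.357242 rad
cos θ = 0.601081, sin θ = 0.799188 (intermediates below are computed at full precision and shown rounded to 5 d.p.)
v1: (-5,-0.5) → rotate → (-2.60581,-4.29648) → ×s → (-6.23475,-10.27990) → (-6.23,-10.28)
v2: (5,3) → rotate → (0.60784,5.79918) → ×s → (1.45434,13.87531) → (1.45,13.88)
v3: (-4,3) → rotate → (-4.80189,-1.39351) → ×s → (-11.48915,-3.33415) → (-11.49,-3.33)

Cross-section at z=18: (-6.23,-10.28) (1.45,13.88) (-11.49,-3.33)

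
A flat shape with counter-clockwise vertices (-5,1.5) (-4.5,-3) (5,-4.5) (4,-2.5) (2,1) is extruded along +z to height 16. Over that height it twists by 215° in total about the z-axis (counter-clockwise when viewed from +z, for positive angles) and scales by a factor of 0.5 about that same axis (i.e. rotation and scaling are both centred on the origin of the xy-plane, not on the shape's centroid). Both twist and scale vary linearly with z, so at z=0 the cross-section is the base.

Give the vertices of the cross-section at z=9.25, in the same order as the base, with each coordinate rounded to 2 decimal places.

Cross-section at z=9.25: (1.12,-3.54) (3.56,-1.44) (0.64,4.74) (-0.13,3.35) (-1.39,0.77)

t = z/height = 9.25/16 = 0.578125
s = 1 + (scale-1)·z/height = 1 + (0.5-1)·9.25/16 = 0.710938
θ = twist·z/height = 215°·9.25/16 = 124.2969° = 2.169390 rad
cos θ = -0.563481, sin θ = 0.826129 (intermediates below are computed at full precision and shown rounded to 5 d.p.)
v1: (-5,1.5) → rotate → (1.57821,-4.97587) → ×s → (1.12201,-3.53753) → (1.12,-3.54)
v2: (-4.5,-3) → rotate → (5.01405,-2.02714) → ×s → (3.56468,-1.44117) → (3.56,-1.44)
v3: (5,-4.5) → rotate → (0.90018,6.66631) → ×s → (0.63997,4.73933) → (0.64,4.74)
v4: (4,-2.5) → rotate → (-0.18860,4.71322) → ×s → (-0.13408,3.35080) → (-0.13,3.35)
v5: (2,1) → rotate → (-1.95309,1.08878) → ×s → (-1.38853,0.77405) → (-1.39,0.77)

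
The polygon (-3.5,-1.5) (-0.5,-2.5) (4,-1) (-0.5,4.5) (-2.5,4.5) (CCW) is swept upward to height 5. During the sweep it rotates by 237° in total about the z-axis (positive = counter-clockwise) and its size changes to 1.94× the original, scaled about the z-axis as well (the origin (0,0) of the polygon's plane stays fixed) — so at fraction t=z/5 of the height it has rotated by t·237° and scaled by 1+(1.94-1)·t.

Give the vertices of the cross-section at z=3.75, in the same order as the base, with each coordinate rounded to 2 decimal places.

Cross-section at z=3.75: (6.06,2.32) (1.02,4.23) (-6.75,1.97) (0.55,-7.70) (3.96,-7.83)

t = z/height = 3.75/5 = 0.75
s = 1 + (scale-1)·z/height = 1 + (1.94-1)·3.75/5 = 1.705000
θ = twist·z/height = 237°·3.75/5 = 177.7500° = 3.102323 rad
cos θ = -0.999229, sin θ = 0.039260 (intermediates below are computed at full precision and shown rounded to 5 d.p.)
v1: (-3.5,-1.5) → rotate → (3.55619,1.36143) → ×s → (6.06331,2.32125) → (6.06,2.32)
v2: (-0.5,-2.5) → rotate → (0.59776,2.47844) → ×s → (1.01919,4.22574) → (1.02,4.23)
v3: (4,-1) → rotate → (-3.95766,1.15627) → ×s → (-6.74780,1.97144) → (-6.75,1.97)
v4: (-0.5,4.5) → rotate → (0.32295,-4.51616) → ×s → (0.55062,-7.70005) → (0.55,-7.70)
v5: (-2.5,4.5) → rotate → (2.32140,-4.59468) → ×s → (3.95799,-7.83393) → (3.96,-7.83)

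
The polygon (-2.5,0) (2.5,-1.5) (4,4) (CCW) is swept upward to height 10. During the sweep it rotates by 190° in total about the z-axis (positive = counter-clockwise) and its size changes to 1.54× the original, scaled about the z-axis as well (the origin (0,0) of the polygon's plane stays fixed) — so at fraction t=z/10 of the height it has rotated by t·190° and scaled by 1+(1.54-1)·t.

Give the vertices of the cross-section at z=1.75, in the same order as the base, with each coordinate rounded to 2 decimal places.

Cross-section at z=1.75: (-2.29,-1.50) (3.19,0.13) (1.26,6.06)

t = z/height = 1.75/10 = 0.175
s = 1 + (scale-1)·z/height = 1 + (1.54-1)·1.75/10 = 1.094500
θ = twist·z/height = 190°·1.75/10 = 33.2500° = 0.580322 rad
cos θ = 0.836286, sin θ = 0.548293 (intermediates below are computed at full precision and shown rounded to 5 d.p.)
v1: (-2.5,0) → rotate → (-2.09072,-1.37073) → ×s → (-2.28829,-1.50027) → (-2.29,-1.50)
v2: (2.5,-1.5) → rotate → (2.91316,0.11630) → ×s → (3.18845,0.12729) → (3.19,0.13)
v3: (4,4) → rotate → (1.15197,5.53832) → ×s → (1.26083,6.06169) → (1.26,6.06)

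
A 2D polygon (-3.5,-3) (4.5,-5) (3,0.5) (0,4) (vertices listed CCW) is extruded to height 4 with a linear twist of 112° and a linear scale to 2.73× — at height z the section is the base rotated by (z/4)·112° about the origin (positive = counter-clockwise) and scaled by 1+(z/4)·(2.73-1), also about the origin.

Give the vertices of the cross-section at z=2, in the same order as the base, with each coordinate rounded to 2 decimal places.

Cross-section at z=2: (0.99,-8.54) (12.42,1.74) (2.36,5.16) (-6.18,4.17)

t = z/height = 2/4 = 0.5
s = 1 + (scale-1)·z/height = 1 + (2.73-1)·2/4 = 1.865000
θ = twist·z/height = 112°·2/4 = 56.0000° = 0.977384 rad
cos θ = 0.559193, sin θ = 0.829038 (intermediates below are computed at full precision and shown rounded to 5 d.p.)
v1: (-3.5,-3) → rotate → (0.52994,-4.57921) → ×s → (0.98833,-8.54023) → (0.99,-8.54)
v2: (4.5,-5) → rotate → (6.66156,0.93470) → ×s → (12.42380,1.74322) → (12.42,1.74)
v3: (3,0.5) → rotate → (1.26306,2.76671) → ×s → (2.35561,5.15991) → (2.36,5.16)
v4: (0,4) → rotate → (-3.31615,2.23677) → ×s → (-6.18462,4.17158) → (-6.18,4.17)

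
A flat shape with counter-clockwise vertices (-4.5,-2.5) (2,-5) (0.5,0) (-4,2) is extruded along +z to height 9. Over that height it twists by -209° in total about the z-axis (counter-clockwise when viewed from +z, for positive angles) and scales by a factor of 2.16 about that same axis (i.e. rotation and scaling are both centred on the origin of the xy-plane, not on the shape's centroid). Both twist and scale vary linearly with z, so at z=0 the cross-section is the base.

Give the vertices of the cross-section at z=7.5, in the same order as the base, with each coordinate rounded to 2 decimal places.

Cross-section at z=7.5: (8.30,5.79) (-4.91,9.38) (-0.98,-0.10) (8.23,-3.11)

t = z/height = 7.5/9 = 0.833333
s = 1 + (scale-1)·z/height = 1 + (2.16-1)·7.5/9 = 1.966667
θ = twist·z/height = -209°·7.5/9 = -174.1667° = -3.039782 rad
cos θ = -0.994822, sin θ = -0.101635 (intermediates below are computed at full precision and shown rounded to 5 d.p.)
v1: (-4.5,-2.5) → rotate → (4.22261,2.94441) → ×s → (8.30447,5.79068) → (8.30,5.79)
v2: (2,-5) → rotate → (-2.49782,4.77084) → ×s → (-4.91238,9.38265) → (-4.91,9.38)
v3: (0.5,0) → rotate → (-0.49741,-0.05082) → ×s → (-0.97824,-0.09994) → (-0.98,-0.10)
v4: (-4,2) → rotate → (4.18256,-1.58310) → ×s → (8.22570,-3.11344) → (8.23,-3.11)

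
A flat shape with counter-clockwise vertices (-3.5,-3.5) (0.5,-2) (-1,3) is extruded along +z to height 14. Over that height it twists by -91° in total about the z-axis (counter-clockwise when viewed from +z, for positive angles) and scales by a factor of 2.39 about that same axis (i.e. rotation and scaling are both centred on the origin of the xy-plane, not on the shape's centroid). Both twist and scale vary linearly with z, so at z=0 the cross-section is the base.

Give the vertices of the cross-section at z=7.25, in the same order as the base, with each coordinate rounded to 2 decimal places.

t = z/height = 7.25/14 = 0.517857
s = 1 + (scale-1)·z/height = 1 + (2.39-1)·7.25/14 = 1.719821
θ = twist·z/height = -91°·7.25/14 = -47.1250° = -0.822486 rad
cos θ = 0.680401, sin θ = -0.732840 (intermediates below are computed at full precision and shown rounded to 5 d.p.)
v1: (-3.5,-3.5) → rotate → (-4.94634,0.18354) → ×s → (-8.50683,0.31565) → (-8.51,0.32)
v2: (0.5,-2) → rotate → (-1.12548,-1.72722) → ×s → (-1.93562,-2.97051) → (-1.94,-2.97)
v3: (-1,3) → rotate → (1.51812,2.77404) → ×s → (2.61089,4.77086) → (2.61,4.77)

Cross-section at z=7.25: (-8.51,0.32) (-1.94,-2.97) (2.61,4.77)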